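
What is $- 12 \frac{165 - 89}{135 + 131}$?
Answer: $- \frac{24}{7} \approx -3.4286$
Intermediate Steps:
$- 12 \frac{165 - 89}{135 + 131} = - 12 \cdot \frac{76}{266} = - 12 \cdot 76 \cdot \frac{1}{266} = \left(-12\right) \frac{2}{7} = - \frac{24}{7}$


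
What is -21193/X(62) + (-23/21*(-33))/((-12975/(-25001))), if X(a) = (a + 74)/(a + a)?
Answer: -59455422373/3088050 ≈ -19253.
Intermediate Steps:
X(a) = (74 + a)/(2*a) (X(a) = (74 + a)/((2*a)) = (74 + a)*(1/(2*a)) = (74 + a)/(2*a))
-21193/X(62) + (-23/21*(-33))/((-12975/(-25001))) = -21193*124/(74 + 62) + (-23/21*(-33))/((-12975/(-25001))) = -21193/((1/2)*(1/62)*136) + (-23*1/21*(-33))/((-12975*(-1/25001))) = -21193/34/31 + (-23/21*(-33))/(12975/25001) = -21193*31/34 + (253/7)*(25001/12975) = -656983/34 + 6325253/90825 = -59455422373/3088050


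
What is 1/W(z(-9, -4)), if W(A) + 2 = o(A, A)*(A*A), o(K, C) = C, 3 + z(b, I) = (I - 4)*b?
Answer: 1/328507 ≈ 3.0441e-6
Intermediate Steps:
z(b, I) = -3 + b*(-4 + I) (z(b, I) = -3 + (I - 4)*b = -3 + (-4 + I)*b = -3 + b*(-4 + I))
W(A) = -2 + A³ (W(A) = -2 + A*(A*A) = -2 + A*A² = -2 + A³)
1/W(z(-9, -4)) = 1/(-2 + (-3 - 4*(-9) - 4*(-9))³) = 1/(-2 + (-3 + 36 + 36)³) = 1/(-2 + 69³) = 1/(-2 + 328509) = 1/328507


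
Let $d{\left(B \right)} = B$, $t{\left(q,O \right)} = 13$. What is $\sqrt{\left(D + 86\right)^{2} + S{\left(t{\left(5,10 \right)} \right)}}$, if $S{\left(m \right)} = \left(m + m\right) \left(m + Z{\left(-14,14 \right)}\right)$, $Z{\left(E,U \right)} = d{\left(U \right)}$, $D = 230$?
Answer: $\sqrt{100558} \approx 317.11$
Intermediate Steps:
$Z{\left(E,U \right)} = U$
$S{\left(m \right)} = 2 m \left(14 + m\right)$ ($S{\left(m \right)} = \left(m + m\right) \left(m + 14\right) = 2 m \left(14 + m\right)$)
$\sqrt{\left(D + 86\right)^{2} + S{\left(t{\left(5,10 \right)} \right)}} = \sqrt{\left(230 + 86\right)^{2} + 2 \cdot 13 \left(14 + 13\right)} = \sqrt{316^{2} + 2 \cdot 13 \cdot 27} = \sqrt{99856 + 702} = \sqrt{100558}$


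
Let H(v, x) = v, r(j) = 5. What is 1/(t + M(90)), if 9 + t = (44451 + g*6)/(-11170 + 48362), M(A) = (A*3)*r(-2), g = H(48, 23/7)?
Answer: 37192/49919211 ≈ 0.00074504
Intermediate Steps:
g = 48
M(A) = 15*A (M(A) = (A*3)*5 = (3*A)*5 = 15*A)
t = -289989/37192 (t = -9 + (44451 + 48*6)/(-11170 + 48362) = -9 + (44451 + 288)/37192 = -9 + 44739*(1/37192) = -9 + 44739/37192 = -289989/37192 ≈ -7.7971)
1/(t + M(90)) = 1/(-289989/37192 + 15*90) = 1/(-289989/37192 + 1350) = 1/(49919211/37192) = 37192/49919211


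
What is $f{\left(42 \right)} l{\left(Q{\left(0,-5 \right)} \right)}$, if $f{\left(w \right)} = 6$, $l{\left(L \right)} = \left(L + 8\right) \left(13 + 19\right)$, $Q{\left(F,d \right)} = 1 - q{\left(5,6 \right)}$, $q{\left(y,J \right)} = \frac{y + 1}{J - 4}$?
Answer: $1152$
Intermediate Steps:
$q{\left(y,J \right)} = \frac{1 + y}{-4 + J}$
$Q{\left(F,d \right)} = -2$ ($Q{\left(F,d \right)} = 1 - \frac{1 + 5}{-4 + 6} = 1 - \frac{1}{2} \cdot 6 = 1 - 3 = -2$)
$l{\left(L \right)} = 256 + 32 L$ ($l{\left(L \right)} = \left(8 + L\right) 32 = 256 + 32 L$)
$f{\left(42 \right)} l{\left(Q{\left(0,-5 \right)} \right)} = 6 \left(256 + 32 \left(-2\right)\right) = 6 \left(256 - 64\right) = 6 \cdot 192 = 1152$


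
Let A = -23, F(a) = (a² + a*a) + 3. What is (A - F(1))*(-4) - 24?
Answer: 88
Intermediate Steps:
F(a) = 3 + 2*a² (F(a) = (a² + a²) + 3 = 2*a² + 3 = 3 + 2*a²)
(A - F(1))*(-4) - 24 = (-23 - (3 + 2*1²))*(-4) - 24 = (-23 - (3 + 2*1))*(-4) - 24 = (-23 - (3 + 2))*(-4) - 24 = (-23 - 1*5)*(-4) - 24 = (-23 - 5)*(-4) - 24 = -28*(-4) - 24 = 112 - 24 = 88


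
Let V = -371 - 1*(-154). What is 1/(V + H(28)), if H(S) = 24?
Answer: -1/193 ≈ -0.0051813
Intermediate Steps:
V = -217 (V = -371 + 154 = -217)
1/(V + H(28)) = 1/(-217 + 24) = 1/(-193) = -1/193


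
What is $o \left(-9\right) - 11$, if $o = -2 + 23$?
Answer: $-200$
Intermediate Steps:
$o = 21$
$o \left(-9\right) - 11 = 21 \left(-9\right) - 11 = -189 - 11 = -200$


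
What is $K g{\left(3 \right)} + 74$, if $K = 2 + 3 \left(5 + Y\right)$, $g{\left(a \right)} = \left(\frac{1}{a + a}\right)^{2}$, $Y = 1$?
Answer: $\frac{671}{9} \approx 74.556$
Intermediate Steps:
$g{\left(a \right)} = \frac{1}{4 a^{2}}$ ($g{\left(a \right)} = \left(\frac{1}{2 a}\right)^{2} = \frac{1}{4 a^{2}}$)
$K = 20$ ($K = 2 + 3 \left(5 + 1\right) = 2 + 3 \cdot 6 = 2 + 18 = 20$)
$K g{\left(3 \right)} + 74 = 20 \frac{1}{4 \cdot 9} + 74 = 20 \cdot \frac{1}{4} \cdot \frac{1}{9} + 74 = 20 \cdot \frac{1}{36} + 74 = \frac{5}{9} + 74 = \frac{671}{9}$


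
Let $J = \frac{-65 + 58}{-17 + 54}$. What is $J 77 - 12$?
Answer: $- \frac{983}{37} \approx -26.568$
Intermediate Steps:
$J = - \frac{7}{37} \approx -0.18919$
$J 77 - 12 = \left(- \frac{7}{37}\right) 77 - 12 = - \frac{539}{37} - 12 = - \frac{983}{37}$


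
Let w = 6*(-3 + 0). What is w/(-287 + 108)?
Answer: 18/179 ≈ 0.10056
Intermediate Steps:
w = -18 (w = 6*(-3) = -18)
w/(-287 + 108) = -18/(-287 + 108) = -18/(-179) = -1/179*(-18) = 18/179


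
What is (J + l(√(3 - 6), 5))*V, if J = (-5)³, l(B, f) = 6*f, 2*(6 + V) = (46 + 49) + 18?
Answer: -9595/2 ≈ -4797.5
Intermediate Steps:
V = 101/2 (V = -6 + ((46 + 49) + 18)/2 = -6 + (95 + 18)/2 = -6 + (½)*113 = -6 + 113/2 = 101/2 ≈ 50.500)
J = -125
(J + l(√(3 - 6), 5))*V = (-125 + 6*5)*(101/2) = (-125 + 30)*(101/2) = -95*101/2 = -9595/2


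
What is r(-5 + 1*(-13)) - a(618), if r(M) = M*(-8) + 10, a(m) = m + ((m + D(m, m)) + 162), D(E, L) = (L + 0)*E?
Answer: -383168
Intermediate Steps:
D(E, L) = E*L (D(E, L) = L*E = E*L)
a(m) = 162 + m² + 2*m (a(m) = m + ((m + m*m) + 162) = m + ((m + m²) + 162) = m + (162 + m + m²) = 162 + m² + 2*m)
r(M) = 10 - 8*M (r(M) = -8*M + 10 = 10 - 8*M)
r(-5 + 1*(-13)) - a(618) = (10 - 8*(-5 + 1*(-13))) - (162 + 618² + 2*618) = (10 - 8*(-5 - 13)) - (162 + 381924 + 1236) = (10 - 8*(-18)) - 1*383322 = (10 + 144) - 383322 = 154 - 383322 = -383168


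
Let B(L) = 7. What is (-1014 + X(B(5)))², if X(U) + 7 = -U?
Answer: 1056784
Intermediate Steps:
X(U) = -7 - U
(-1014 + X(B(5)))² = (-1014 + (-7 - 1*7))² = (-1014 + (-7 - 7))² = (-1014 - 14)² = (-1028)² = 1056784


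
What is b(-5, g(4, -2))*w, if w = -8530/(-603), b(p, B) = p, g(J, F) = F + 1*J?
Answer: -42650/603 ≈ -70.730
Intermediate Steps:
g(J, F) = F + J
w = 8530/603 (w = -8530*(-1/603) = 8530/603 ≈ 14.146)
b(-5, g(4, -2))*w = -5*8530/603 = -42650/603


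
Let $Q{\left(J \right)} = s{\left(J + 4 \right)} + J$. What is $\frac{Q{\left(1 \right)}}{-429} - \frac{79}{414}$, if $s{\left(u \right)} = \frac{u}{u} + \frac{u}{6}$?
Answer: $- \frac{1948}{9867} \approx -0.19743$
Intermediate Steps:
$s{\left(u \right)} = 1 + \frac{u}{6}$ ($s{\left(u \right)} = 1 + u \frac{1}{6} = 1 + \frac{u}{6}$)
$Q{\left(J \right)} = \frac{5}{3} + \frac{7 J}{6}$ ($Q{\left(J \right)} = \left(1 + \frac{J + 4}{6}\right) + J = \left(1 + \frac{4 + J}{6}\right) + J = \left(1 + \left(\frac{2}{3} + \frac{J}{6}\right)\right) + J = \left(\frac{5}{3} + \frac{J}{6}\right) + J = \frac{5}{3} + \frac{7 J}{6}$)
$\frac{Q{\left(1 \right)}}{-429} - \frac{79}{414} = \frac{\frac{5}{3} + \frac{7}{6} \cdot 1}{-429} - \frac{79}{414} = \left(\frac{5}{3} + \frac{7}{6}\right) \left(- \frac{1}{429}\right) - \frac{79}{414} = \frac{17}{6} \left(- \frac{1}{429}\right) - \frac{79}{414} = - \frac{17}{2574} - \frac{79}{414} = - \frac{1948}{9867}$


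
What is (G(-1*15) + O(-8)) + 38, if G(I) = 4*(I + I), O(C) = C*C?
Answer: -18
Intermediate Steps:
O(C) = C²
G(I) = 8*I (G(I) = 4*(2*I) = 8*I)
(G(-1*15) + O(-8)) + 38 = (8*(-1*15) + (-8)²) + 38 = (8*(-15) + 64) + 38 = (-120 + 64) + 38 = -56 + 38 = -18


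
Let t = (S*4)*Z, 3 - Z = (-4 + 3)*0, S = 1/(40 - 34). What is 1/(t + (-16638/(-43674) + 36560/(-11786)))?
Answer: -42895147/30928537 ≈ -1.3869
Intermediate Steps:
S = ⅙ (S = 1/6 = ⅙ ≈ 0.16667)
Z = 3 (Z = 3 - (-4 + 3)*0 = 3 - (-1)*0 = 3 - 1*0 = 3 + 0 = 3)
t = 2 (t = ((⅙)*4)*3 = (⅔)*3 = 2)
1/(t + (-16638/(-43674) + 36560/(-11786))) = 1/(2 + (-16638/(-43674) + 36560/(-11786))) = 1/(2 + (-16638*(-1/43674) + 36560*(-1/11786))) = 1/(2 + (2773/7279 - 18280/5893)) = 1/(2 - 116718831/42895147) = 1/(-30928537/42895147) = -42895147/30928537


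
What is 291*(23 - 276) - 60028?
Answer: -133651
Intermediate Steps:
291*(23 - 276) - 60028 = 291*(-253) - 60028 = -73623 - 60028 = -133651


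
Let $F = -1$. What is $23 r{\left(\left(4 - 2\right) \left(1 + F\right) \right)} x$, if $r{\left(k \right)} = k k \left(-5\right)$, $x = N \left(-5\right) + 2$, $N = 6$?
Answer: $0$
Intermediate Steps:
$x = -28$ ($x = 6 \left(-5\right) + 2 = -30 + 2 = -28$)
$r{\left(k \right)} = - 5 k^{2}$ ($r{\left(k \right)} = k^{2} \left(-5\right) = - 5 k^{2}$)
$23 r{\left(\left(4 - 2\right) \left(1 + F\right) \right)} x = 23 \left(- 5 \left(\left(4 - 2\right) \left(1 - 1\right)\right)^{2}\right) \left(-28\right) = 23 \left(- 5 \left(2 \cdot 0\right)^{2}\right) \left(-28\right) = 23 \left(- 5 \cdot 0^{2}\right) \left(-28\right) = 23 \left(\left(-5\right) 0\right) \left(-28\right) = 23 \cdot 0 \left(-28\right) = 0 \left(-28\right) = 0$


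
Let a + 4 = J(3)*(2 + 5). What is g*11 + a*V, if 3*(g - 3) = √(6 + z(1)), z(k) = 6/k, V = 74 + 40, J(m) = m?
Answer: 1971 + 22*√3/3 ≈ 1983.7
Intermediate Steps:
V = 114
g = 3 + 2*√3/3 (g = 3 + √(6 + 6/1)/3 = 3 + √(6 + 6*1)/3 = 3 + √(6 + 6)/3 = 3 + √12/3 = 3 + (2*√3)/3 = 3 + 2*√3/3 ≈ 4.1547)
a = 17 (a = -4 + 3*(2 + 5) = -4 + 3*7 = -4 + 21 = 17)
g*11 + a*V = (3 + 2*√3/3)*11 + 17*114 = (33 + 22*√3/3) + 1938 = 1971 + 22*√3/3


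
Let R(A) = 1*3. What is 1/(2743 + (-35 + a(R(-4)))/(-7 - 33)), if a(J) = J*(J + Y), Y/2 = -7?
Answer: 10/27447 ≈ 0.00036434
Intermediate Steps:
Y = -14 (Y = 2*(-7) = -14)
R(A) = 3
a(J) = J*(-14 + J) (a(J) = J*(J - 14) = J*(-14 + J))
1/(2743 + (-35 + a(R(-4)))/(-7 - 33)) = 1/(2743 + (-35 + 3*(-14 + 3))/(-7 - 33)) = 1/(2743 + (-35 + 3*(-11))/(-40)) = 1/(2743 - (-35 - 33)/40) = 1/(2743 - 1/40*(-68)) = 1/(2743 + 17/10) = 1/(27447/10) = 10/27447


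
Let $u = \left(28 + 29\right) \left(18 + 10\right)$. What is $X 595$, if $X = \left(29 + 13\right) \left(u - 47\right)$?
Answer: $38709510$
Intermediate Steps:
$u = 1596$ ($u = 57 \cdot 28 = 1596$)
$X = 65058$ ($X = \left(29 + 13\right) \left(1596 - 47\right) = 42 \cdot 1549 = 65058$)
$X 595 = 65058 \cdot 595 = 38709510$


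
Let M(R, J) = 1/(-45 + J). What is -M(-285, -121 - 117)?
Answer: 1/283 ≈ 0.0035336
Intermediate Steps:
-M(-285, -121 - 117) = -1/(-45 + (-121 - 117)) = -1/(-45 - 238) = -1/(-283) = -1*(-1/283) = 1/283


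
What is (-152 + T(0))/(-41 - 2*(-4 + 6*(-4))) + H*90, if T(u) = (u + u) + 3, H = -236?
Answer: -318749/15 ≈ -21250.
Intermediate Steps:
T(u) = 3 + 2*u (T(u) = 2*u + 3 = 3 + 2*u)
(-152 + T(0))/(-41 - 2*(-4 + 6*(-4))) + H*90 = (-152 + (3 + 2*0))/(-41 - 2*(-4 + 6*(-4))) - 236*90 = (-152 + (3 + 0))/(-41 - 2*(-4 - 24)) - 21240 = (-152 + 3)/(-41 - 2*(-28)) - 21240 = -149/(-41 + 56) - 21240 = -149/15 - 21240 = -318749/15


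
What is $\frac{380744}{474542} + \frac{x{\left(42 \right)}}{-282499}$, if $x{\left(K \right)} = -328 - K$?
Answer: $\frac{53867689898}{67028820229} \approx 0.80365$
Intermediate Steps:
$\frac{380744}{474542} + \frac{x{\left(42 \right)}}{-282499} = \frac{380744}{474542} + \frac{-328 - 42}{-282499} = 380744 \cdot \frac{1}{474542} + \left(-328 - 42\right) \left(- \frac{1}{282499}\right) = \frac{190372}{237271} - - \frac{370}{282499} = \frac{190372}{237271} + \frac{370}{282499} = \frac{53867689898}{67028820229}$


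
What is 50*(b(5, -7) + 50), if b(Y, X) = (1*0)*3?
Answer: 2500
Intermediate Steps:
b(Y, X) = 0 (b(Y, X) = 0*3 = 0)
50*(b(5, -7) + 50) = 50*(0 + 50) = 50*50 = 2500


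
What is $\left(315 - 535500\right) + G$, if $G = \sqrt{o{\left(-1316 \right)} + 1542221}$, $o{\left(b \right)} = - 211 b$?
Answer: $-535185 + \sqrt{1819897} \approx -5.3384 \cdot 10^{5}$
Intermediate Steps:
$G = \sqrt{1819897}$ ($G = \sqrt{\left(-211\right) \left(-1316\right) + 1542221} = \sqrt{277676 + 1542221} = \sqrt{1819897} \approx 1349.0$)
$\left(315 - 535500\right) + G = \left(315 - 535500\right) + \sqrt{1819897} = -535185 + \sqrt{1819897}$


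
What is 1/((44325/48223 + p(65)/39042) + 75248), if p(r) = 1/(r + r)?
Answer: 244753907580/18417467007392563 ≈ 1.3289e-5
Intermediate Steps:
p(r) = 1/(2*r)
1/((44325/48223 + p(65)/39042) + 75248) = 1/((44325/48223 + ((½)/65)/39042) + 75248) = 1/((44325*(1/48223) + ((½)*(1/65))*(1/39042)) + 75248) = 1/((44325/48223 + (1/130)*(1/39042)) + 75248) = 1/((44325/48223 + 1/5075460) + 75248) = 1/(224969812723/244753907580 + 75248) = 1/(18417467007392563/244753907580) = 244753907580/18417467007392563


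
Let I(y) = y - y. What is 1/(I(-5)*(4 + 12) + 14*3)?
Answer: 1/42 ≈ 0.023810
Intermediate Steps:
I(y) = 0
1/(I(-5)*(4 + 12) + 14*3) = 1/(0*(4 + 12) + 14*3) = 1/(0*16 + 42) = 1/(0 + 42) = 1/42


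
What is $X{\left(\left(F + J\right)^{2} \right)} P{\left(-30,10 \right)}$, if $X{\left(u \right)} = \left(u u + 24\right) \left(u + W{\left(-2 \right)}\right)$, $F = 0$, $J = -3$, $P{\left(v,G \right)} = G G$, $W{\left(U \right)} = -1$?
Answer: $84000$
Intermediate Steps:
$P{\left(v,G \right)} = G^{2}$
$X{\left(u \right)} = \left(-1 + u\right) \left(24 + u^{2}\right)$ ($X{\left(u \right)} = \left(u u + 24\right) \left(u - 1\right) = \left(u^{2} + 24\right) \left(-1 + u\right) = \left(24 + u^{2}\right) \left(-1 + u\right) = \left(-1 + u\right) \left(24 + u^{2}\right)$)
$X{\left(\left(F + J\right)^{2} \right)} P{\left(-30,10 \right)} = \left(-24 + \left(\left(0 - 3\right)^{2}\right)^{3} - \left(\left(0 - 3\right)^{2}\right)^{2} + 24 \left(0 - 3\right)^{2}\right) 10^{2} = \left(-24 + \left(\left(-3\right)^{2}\right)^{3} - \left(\left(-3\right)^{2}\right)^{2} + 24 \left(-3\right)^{2}\right) 100 = \left(-24 + 9^{3} - 9^{2} + 24 \cdot 9\right) 100 = \left(-24 + 729 - 81 + 216\right) 100 = 840 \cdot 100 = 84000$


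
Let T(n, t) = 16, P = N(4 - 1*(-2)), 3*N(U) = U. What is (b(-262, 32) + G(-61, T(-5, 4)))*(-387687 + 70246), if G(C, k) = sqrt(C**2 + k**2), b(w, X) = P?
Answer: -634882 - 317441*sqrt(3977) ≈ -2.0654e+7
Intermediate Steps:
N(U) = U/3
P = 2 (P = (4 - 1*(-2))/3 = (4 + 2)/3 = (1/3)*6 = 2)
b(w, X) = 2
(b(-262, 32) + G(-61, T(-5, 4)))*(-387687 + 70246) = (2 + sqrt((-61)**2 + 16**2))*(-387687 + 70246) = (2 + sqrt(3721 + 256))*(-317441) = (2 + sqrt(3977))*(-317441) = -634882 - 317441*sqrt(3977)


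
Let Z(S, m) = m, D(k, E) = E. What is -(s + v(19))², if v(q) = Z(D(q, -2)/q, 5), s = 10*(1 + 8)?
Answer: -9025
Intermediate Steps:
s = 90 (s = 10*9 = 90)
v(q) = 5
-(s + v(19))² = -(90 + 5)² = -1*95² = -1*9025 = -9025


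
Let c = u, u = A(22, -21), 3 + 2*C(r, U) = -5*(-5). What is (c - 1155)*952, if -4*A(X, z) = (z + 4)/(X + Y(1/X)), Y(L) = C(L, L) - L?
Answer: -797091988/725 ≈ -1.0994e+6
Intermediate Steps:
C(r, U) = 11 (C(r, U) = -3/2 + (-5*(-5))/2 = -3/2 + (1/2)*25 = -3/2 + 25/2 = 11)
Y(L) = 11 - L
A(X, z) = -(4 + z)/(4*(11 + X - 1/X)) (A(X, z) = -(z + 4)/(4*(X + (11 - 1/X))) = -(4 + z)/(4*(11 + X - 1/X)))
u = 187/1450 (u = -1*22*(4 - 21)/(-4 + 4*22**2 + 44*22) = -1*22*(-17)/(-4 + 4*484 + 968) = -1*22*(-17)/(-4 + 1936 + 968) = -1*22*(-17)/2900 = -1*22*1/2900*(-17) = 187/1450 ≈ 0.12897)
c = 187/1450 ≈ 0.12897
(c - 1155)*952 = (187/1450 - 1155)*952 = -1674563/1450*952 = -797091988/725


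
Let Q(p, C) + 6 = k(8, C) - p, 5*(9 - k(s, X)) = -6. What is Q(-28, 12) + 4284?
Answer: 21581/5 ≈ 4316.2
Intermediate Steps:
k(s, X) = 51/5 (k(s, X) = 9 - ⅕*(-6) = 9 + 6/5 = 51/5)
Q(p, C) = 21/5 - p (Q(p, C) = -6 + (51/5 - p) = 21/5 - p)
Q(-28, 12) + 4284 = (21/5 - 1*(-28)) + 4284 = (21/5 + 28) + 4284 = 161/5 + 4284 = 21581/5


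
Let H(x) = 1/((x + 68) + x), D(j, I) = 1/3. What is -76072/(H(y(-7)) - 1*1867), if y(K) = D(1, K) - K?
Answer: 18865856/463013 ≈ 40.746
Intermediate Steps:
D(j, I) = 1/3
y(K) = 1/3 - K
H(x) = 1/(68 + 2*x) (H(x) = 1/((68 + x) + x) = 1/(68 + 2*x))
-76072/(H(y(-7)) - 1*1867) = -76072/(1/(2*(34 + (1/3 - 1*(-7)))) - 1*1867) = -76072/(1/(2*(34 + (1/3 + 7))) - 1867) = -76072/(1/(2*(34 + 22/3)) - 1867) = -76072/(1/(2*(124/3)) - 1867) = -76072/((1/2)*(3/124) - 1867) = -76072/(3/248 - 1867) = -76072/(-463013/248) = -76072*(-248/463013) = 18865856/463013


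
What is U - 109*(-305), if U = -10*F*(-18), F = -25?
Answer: 28745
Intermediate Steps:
U = -4500 (U = -10*(-25)*(-18) = 250*(-18) = -4500)
U - 109*(-305) = -4500 - 109*(-305) = -4500 - 1*(-33245) = -4500 + 33245 = 28745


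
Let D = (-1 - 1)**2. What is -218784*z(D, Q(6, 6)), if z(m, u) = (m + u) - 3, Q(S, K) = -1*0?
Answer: -218784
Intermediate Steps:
D = 4 (D = (-2)**2 = 4)
Q(S, K) = 0
z(m, u) = -3 + m + u
-218784*z(D, Q(6, 6)) = -218784*(-3 + 4 + 0) = -218784*1 = -218784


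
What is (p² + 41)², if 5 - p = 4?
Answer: 1764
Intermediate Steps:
p = 1 (p = 5 - 1*4 = 5 - 4 = 1)
(p² + 41)² = (1² + 41)² = (1 + 41)² = 42² = 1764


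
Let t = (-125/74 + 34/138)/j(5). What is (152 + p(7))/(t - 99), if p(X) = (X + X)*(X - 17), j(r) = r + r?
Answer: -612720/5062307 ≈ -0.12104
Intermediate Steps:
j(r) = 2*r
p(X) = 2*X*(-17 + X) (p(X) = (2*X)*(-17 + X) = 2*X*(-17 + X))
t = -7367/51060 (t = (-125/74 + 34/138)/((2*5)) = (-125*1/74 + 34*(1/138))/10 = (-125/74 + 17/69)*(⅒) = -7367/5106*⅒ = -7367/51060 ≈ -0.14428)
(152 + p(7))/(t - 99) = (152 + 2*7*(-17 + 7))/(-7367/51060 - 99) = (152 + 2*7*(-10))/(-5062307/51060) = (152 - 140)*(-51060/5062307) = 12*(-51060/5062307) = -612720/5062307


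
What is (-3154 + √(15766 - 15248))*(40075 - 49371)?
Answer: 29319584 - 9296*√518 ≈ 2.9108e+7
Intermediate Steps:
(-3154 + √(15766 - 15248))*(40075 - 49371) = (-3154 + √518)*(-9296) = 29319584 - 9296*√518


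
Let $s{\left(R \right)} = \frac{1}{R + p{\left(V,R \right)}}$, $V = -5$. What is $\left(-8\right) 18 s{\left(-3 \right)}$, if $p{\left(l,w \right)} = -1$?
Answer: $36$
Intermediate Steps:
$s{\left(R \right)} = \frac{1}{-1 + R}$ ($s{\left(R \right)} = \frac{1}{R - 1} = \frac{1}{-1 + R}$)
$\left(-8\right) 18 s{\left(-3 \right)} = \frac{\left(-8\right) 18}{-1 - 3} = - \frac{144}{-4} = \left(-144\right) \left(- \frac{1}{4}\right) = 36$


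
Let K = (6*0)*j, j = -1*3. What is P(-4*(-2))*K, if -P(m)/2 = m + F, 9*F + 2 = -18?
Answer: 0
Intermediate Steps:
F = -20/9 (F = -2/9 + (1/9)*(-18) = -2/9 - 2 = -20/9 ≈ -2.2222)
P(m) = 40/9 - 2*m (P(m) = -2*(m - 20/9) = -2*(-20/9 + m) = 40/9 - 2*m)
j = -3
K = 0 (K = (6*0)*(-3) = 0*(-3) = 0)
P(-4*(-2))*K = (40/9 - (-8)*(-2))*0 = (40/9 - 2*8)*0 = (40/9 - 16)*0 = -104/9*0 = 0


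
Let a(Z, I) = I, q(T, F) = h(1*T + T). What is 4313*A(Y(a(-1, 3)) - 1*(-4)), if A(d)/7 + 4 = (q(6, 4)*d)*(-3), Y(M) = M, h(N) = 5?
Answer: -3290819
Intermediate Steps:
q(T, F) = 5
A(d) = -28 - 105*d (A(d) = -28 + 7*((5*d)*(-3)) = -28 + 7*(-15*d) = -28 - 105*d)
4313*A(Y(a(-1, 3)) - 1*(-4)) = 4313*(-28 - 105*(3 - 1*(-4))) = 4313*(-28 - 105*(3 + 4)) = 4313*(-28 - 105*7) = 4313*(-28 - 735) = 4313*(-763) = -3290819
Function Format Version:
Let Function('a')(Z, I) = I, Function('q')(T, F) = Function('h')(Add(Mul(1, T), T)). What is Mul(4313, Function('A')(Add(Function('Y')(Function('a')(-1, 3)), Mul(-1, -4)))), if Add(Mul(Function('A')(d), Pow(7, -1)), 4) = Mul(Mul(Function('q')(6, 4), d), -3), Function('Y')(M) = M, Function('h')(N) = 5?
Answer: -3290819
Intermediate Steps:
Function('q')(T, F) = 5
Function('A')(d) = Add(-28, Mul(-105, d)) (Function('A')(d) = Add(-28, Mul(7, Mul(Mul(5, d), -3))) = Add(-28, Mul(7, Mul(-15, d))) = Add(-28, Mul(-105, d)))
Mul(4313, Function('A')(Add(Function('Y')(Function('a')(-1, 3)), Mul(-1, -4)))) = Mul(4313, Add(-28, Mul(-105, Add(3, Mul(-1, -4))))) = Mul(4313, Add(-28, Mul(-105, Add(3, 4)))) = Mul(4313, Add(-28, Mul(-105, 7))) = Mul(4313, Add(-28, -735)) = Mul(4313, -763) = -3290819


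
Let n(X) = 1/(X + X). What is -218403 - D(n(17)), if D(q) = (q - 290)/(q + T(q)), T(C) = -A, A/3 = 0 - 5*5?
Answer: -557136194/2551 ≈ -2.1840e+5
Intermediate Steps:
n(X) = 1/(2*X)
A = -75 (A = 3*(0 - 5*5) = 3*(0 - 25) = 3*(-25) = -75)
T(C) = 75 (T(C) = -1*(-75) = 75)
D(q) = (-290 + q)/(75 + q) (D(q) = (q - 290)/(q + 75) = (-290 + q)/(75 + q))
-218403 - D(n(17)) = -218403 - (-290 + (½)/17)/(75 + (½)/17) = -218403 - (-290 + (½)*(1/17))/(75 + (½)*(1/17)) = -218403 - (-290 + 1/34)/(75 + 1/34) = -218403 - (-9859)/(2551/34*34) = -218403 - 34*(-9859)/(2551*34) = -218403 - 1*(-9859/2551) = -218403 + 9859/2551 = -557136194/2551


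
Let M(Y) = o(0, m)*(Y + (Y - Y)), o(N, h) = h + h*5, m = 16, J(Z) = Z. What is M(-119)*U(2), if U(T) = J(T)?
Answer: -22848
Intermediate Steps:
U(T) = T
o(N, h) = 6*h (o(N, h) = h + 5*h = 6*h)
M(Y) = 96*Y (M(Y) = (6*16)*(Y + (Y - Y)) = 96*(Y + 0) = 96*Y)
M(-119)*U(2) = (96*(-119))*2 = -11424*2 = -22848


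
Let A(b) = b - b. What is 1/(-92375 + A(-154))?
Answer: -1/92375 ≈ -1.0825e-5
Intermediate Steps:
A(b) = 0
1/(-92375 + A(-154)) = 1/(-92375 + 0) = 1/(-92375) = -1/92375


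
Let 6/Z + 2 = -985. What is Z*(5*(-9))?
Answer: 90/329 ≈ 0.27356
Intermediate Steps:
Z = -2/329 (Z = 6/(-2 - 985) = 6/(-987) = 6*(-1/987) = -2/329 ≈ -0.0060790)
Z*(5*(-9)) = -10*(-9)/329 = -2/329*(-45) = 90/329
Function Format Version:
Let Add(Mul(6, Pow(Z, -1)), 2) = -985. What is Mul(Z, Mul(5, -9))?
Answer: Rational(90, 329) ≈ 0.27356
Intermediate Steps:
Z = Rational(-2, 329) (Z = Mul(6, Pow(Add(-2, -985), -1)) = Mul(6, Pow(-987, -1)) = Mul(6, Rational(-1, 987)) = Rational(-2, 329) ≈ -0.0060790)
Mul(Z, Mul(5, -9)) = Mul(Rational(-2, 329), Mul(5, -9)) = Mul(Rational(-2, 329), -45) = Rational(90, 329)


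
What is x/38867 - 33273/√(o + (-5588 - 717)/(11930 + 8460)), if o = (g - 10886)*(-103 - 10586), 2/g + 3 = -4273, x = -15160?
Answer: -15160/38867 - 33273*√552834689525686088195/253629844563145 ≈ -3.4746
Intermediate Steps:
g = -1/2138 (g = 2/(-3 - 4273) = 2/(-4276) = 2*(-1/4276) = -1/2138 ≈ -0.00046773)
o = 248778661341/2138 (o = (-1/2138 - 10886)*(-103 - 10586) = -23274269/2138*(-10689) = 248778661341/2138 ≈ 1.1636e+8)
x/38867 - 33273/√(o + (-5588 - 717)/(11930 + 8460)) = -15160/38867 - 33273/√(248778661341/2138 + (-5588 - 717)/(11930 + 8460)) = -15160*1/38867 - 33273/√(248778661341/2138 - 6305/20390) = -15160/38867 - 33273/√(248778661341/2138 - 6305*1/20390) = -15160/38867 - 33273/√(248778661341/2138 - 1261/4078) = -15160/38867 - 33273*√552834689525686088195/253629844563145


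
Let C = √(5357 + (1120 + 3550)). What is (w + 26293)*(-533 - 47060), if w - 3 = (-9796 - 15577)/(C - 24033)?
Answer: -722867404630525973/577575062 - 1207577189*√10027/577575062 ≈ -1.2516e+9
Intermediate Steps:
C = √10027 (C = √(5357 + 4670) = √10027 ≈ 100.13)
w = 3 - 25373/(-24033 + √10027) (w = 3 + (-9796 - 15577)/(√10027 - 24033) = 3 - 25373/(-24033 + √10027) ≈ 4.0602)
(w + 26293)*(-533 - 47060) = ((2342514495/577575062 + 25373*√10027/577575062) + 26293)*(-533 - 47060) = (15188523619661/577575062 + 25373*√10027/577575062)*(-47593) = -722867404630525973/577575062 - 1207577189*√10027/577575062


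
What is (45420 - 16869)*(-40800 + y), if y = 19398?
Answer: -611048502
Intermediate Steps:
(45420 - 16869)*(-40800 + y) = (45420 - 16869)*(-40800 + 19398) = 28551*(-21402) = -611048502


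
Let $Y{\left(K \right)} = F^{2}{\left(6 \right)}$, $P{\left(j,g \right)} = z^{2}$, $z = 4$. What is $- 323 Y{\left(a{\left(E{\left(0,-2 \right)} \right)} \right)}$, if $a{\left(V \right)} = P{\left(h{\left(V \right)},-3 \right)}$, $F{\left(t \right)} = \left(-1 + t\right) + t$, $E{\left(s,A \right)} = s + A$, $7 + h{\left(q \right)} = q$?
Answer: $-39083$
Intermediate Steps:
$h{\left(q \right)} = -7 + q$
$E{\left(s,A \right)} = A + s$
$F{\left(t \right)} = -1 + 2 t$
$P{\left(j,g \right)} = 16$ ($P{\left(j,g \right)} = 4^{2} = 16$)
$a{\left(V \right)} = 16$
$Y{\left(K \right)} = 121$ ($Y{\left(K \right)} = \left(-1 + 2 \cdot 6\right)^{2} = \left(-1 + 12\right)^{2} = 11^{2} = 121$)
$- 323 Y{\left(a{\left(E{\left(0,-2 \right)} \right)} \right)} = \left(-323\right) 121 = -39083$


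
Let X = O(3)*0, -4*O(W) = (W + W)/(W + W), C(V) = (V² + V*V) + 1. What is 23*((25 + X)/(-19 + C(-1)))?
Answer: -575/16 ≈ -35.938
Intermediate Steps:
C(V) = 1 + 2*V² (C(V) = (V² + V²) + 1 = 2*V² + 1 = 1 + 2*V²)
O(W) = -¼ (O(W) = -(W + W)/(4*(W + W)) = -2*W/(4*(2*W)) = -2*W*1/(2*W)/4 = -¼*1 = -¼)
X = 0 (X = -¼*0 = 0)
23*((25 + X)/(-19 + C(-1))) = 23*((25 + 0)/(-19 + (1 + 2*(-1)²))) = 23*(25/(-19 + (1 + 2*1))) = 23*(25/(-19 + (1 + 2))) = 23*(25/(-19 + 3)) = 23*(25/(-16)) = 23*(25*(-1/16)) = 23*(-25/16) = -575/16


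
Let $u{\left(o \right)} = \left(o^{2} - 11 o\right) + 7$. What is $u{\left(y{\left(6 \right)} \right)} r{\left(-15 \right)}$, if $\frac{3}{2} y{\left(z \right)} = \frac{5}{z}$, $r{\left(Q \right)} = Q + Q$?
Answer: $- \frac{970}{27} \approx -35.926$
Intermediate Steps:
$r{\left(Q \right)} = 2 Q$
$y{\left(z \right)} = \frac{10}{3 z}$ ($y{\left(z \right)} = \frac{2 \frac{5}{z}}{3} = \frac{10}{3 z}$)
$u{\left(o \right)} = 7 + o^{2} - 11 o$
$u{\left(y{\left(6 \right)} \right)} r{\left(-15 \right)} = \left(7 + \left(\frac{10}{3 \cdot 6}\right)^{2} - 11 \frac{10}{3 \cdot 6}\right) 2 \left(-15\right) = \left(7 + \left(\frac{10}{3} \cdot \frac{1}{6}\right)^{2} - 11 \cdot \frac{10}{3} \cdot \frac{1}{6}\right) \left(-30\right) = \left(7 + \left(\frac{5}{9}\right)^{2} - \frac{55}{9}\right) \left(-30\right) = \left(7 + \frac{25}{81} - \frac{55}{9}\right) \left(-30\right) = \frac{97}{81} \left(-30\right) = - \frac{970}{27}$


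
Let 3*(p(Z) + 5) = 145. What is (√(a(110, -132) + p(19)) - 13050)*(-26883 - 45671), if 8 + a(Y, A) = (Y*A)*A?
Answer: 946829700 - 72554*√17250078/3 ≈ 8.4638e+8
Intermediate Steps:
a(Y, A) = -8 + Y*A² (a(Y, A) = -8 + (Y*A)*A = -8 + (A*Y)*A = -8 + Y*A²)
p(Z) = 130/3 (p(Z) = -5 + (⅓)*145 = -5 + 145/3 = 130/3)
(√(a(110, -132) + p(19)) - 13050)*(-26883 - 45671) = (√((-8 + 110*(-132)²) + 130/3) - 13050)*(-26883 - 45671) = (√((-8 + 110*17424) + 130/3) - 13050)*(-72554) = (√((-8 + 1916640) + 130/3) - 13050)*(-72554) = (√(1916632 + 130/3) - 13050)*(-72554) = (√(5750026/3) - 13050)*(-72554) = (√17250078/3 - 13050)*(-72554) = (-13050 + √17250078/3)*(-72554) = 946829700 - 72554*√17250078/3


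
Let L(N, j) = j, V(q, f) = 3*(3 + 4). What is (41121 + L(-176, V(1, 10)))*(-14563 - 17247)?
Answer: -1308727020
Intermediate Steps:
V(q, f) = 21 (V(q, f) = 3*7 = 21)
(41121 + L(-176, V(1, 10)))*(-14563 - 17247) = (41121 + 21)*(-14563 - 17247) = 41142*(-31810) = -1308727020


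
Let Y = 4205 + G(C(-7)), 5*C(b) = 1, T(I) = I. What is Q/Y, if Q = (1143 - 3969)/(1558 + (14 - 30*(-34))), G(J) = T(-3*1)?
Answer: -157/605088 ≈ -0.00025947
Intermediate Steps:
C(b) = ⅕ (C(b) = (⅕)*1 = ⅕)
G(J) = -3 (G(J) = -3*1 = -3)
Q = -157/144 (Q = -2826/(1558 + (14 + 1020)) = -2826/(1558 + 1034) = -2826/2592 = -2826*1/2592 = -157/144 ≈ -1.0903)
Y = 4202 (Y = 4205 - 3 = 4202)
Q/Y = -157/144/4202 = -157/144*1/4202 = -157/605088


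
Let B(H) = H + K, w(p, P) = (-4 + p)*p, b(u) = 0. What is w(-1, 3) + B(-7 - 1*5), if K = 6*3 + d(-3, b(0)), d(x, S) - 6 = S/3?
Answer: 17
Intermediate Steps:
d(x, S) = 6 + S/3
w(p, P) = p*(-4 + p)
K = 24 (K = 6*3 + (6 + (⅓)*0) = 18 + (6 + 0) = 18 + 6 = 24)
B(H) = 24 + H (B(H) = H + 24 = 24 + H)
w(-1, 3) + B(-7 - 1*5) = -(-4 - 1) + (24 + (-7 - 1*5)) = -1*(-5) + (24 + (-7 - 5)) = 5 + (24 - 12) = 5 + 12 = 17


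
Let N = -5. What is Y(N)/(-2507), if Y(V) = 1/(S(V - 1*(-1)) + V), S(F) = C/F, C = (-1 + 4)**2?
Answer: 4/72703 ≈ 5.5018e-5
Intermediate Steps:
C = 9 (C = 3**2 = 9)
S(F) = 9/F
Y(V) = 1/(V + 9/(1 + V)) (Y(V) = 1/(9/(V - 1*(-1)) + V) = 1/(9/(V + 1) + V) = 1/(9/(1 + V) + V) = 1/(V + 9/(1 + V)))
Y(N)/(-2507) = ((1 - 5)/(9 - 5*(1 - 5)))/(-2507) = (-4/(9 - 5*(-4)))*(-1/2507) = (-4/(9 + 20))*(-1/2507) = (-4/29)*(-1/2507) = ((1/29)*(-4))*(-1/2507) = -4/29*(-1/2507) = 4/72703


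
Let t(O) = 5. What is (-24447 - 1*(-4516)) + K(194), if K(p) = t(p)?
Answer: -19926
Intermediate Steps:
K(p) = 5
(-24447 - 1*(-4516)) + K(194) = (-24447 - 1*(-4516)) + 5 = (-24447 + 4516) + 5 = -19931 + 5 = -19926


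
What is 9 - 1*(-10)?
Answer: 19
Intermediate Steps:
9 - 1*(-10) = 9 + 10 = 19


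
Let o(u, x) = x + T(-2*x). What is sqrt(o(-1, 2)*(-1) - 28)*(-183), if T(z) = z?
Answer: -183*I*sqrt(26) ≈ -933.12*I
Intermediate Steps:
o(u, x) = -x (o(u, x) = x - 2*x = -x)
sqrt(o(-1, 2)*(-1) - 28)*(-183) = sqrt(-1*2*(-1) - 28)*(-183) = sqrt(-2*(-1) - 28)*(-183) = sqrt(2 - 28)*(-183) = sqrt(-26)*(-183) = (I*sqrt(26))*(-183) = -183*I*sqrt(26)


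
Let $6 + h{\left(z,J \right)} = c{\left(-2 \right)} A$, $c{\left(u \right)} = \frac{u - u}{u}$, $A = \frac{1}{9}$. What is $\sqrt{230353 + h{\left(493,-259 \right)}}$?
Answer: $13 \sqrt{1363} \approx 479.94$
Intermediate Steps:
$A = \frac{1}{9} \approx 0.11111$
$c{\left(u \right)} = 0$ ($c{\left(u \right)} = \frac{0}{u} = 0$)
$h{\left(z,J \right)} = -6$ ($h{\left(z,J \right)} = -6 + 0 \cdot \frac{1}{9} = -6 + 0 = -6$)
$\sqrt{230353 + h{\left(493,-259 \right)}} = \sqrt{230353 - 6} = \sqrt{230347} = 13 \sqrt{1363}$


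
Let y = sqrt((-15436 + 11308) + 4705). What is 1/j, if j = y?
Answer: sqrt(577)/577 ≈ 0.041631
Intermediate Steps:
y = sqrt(577) (y = sqrt(-4128 + 4705) = sqrt(577) ≈ 24.021)
j = sqrt(577) ≈ 24.021
1/j = 1/(sqrt(577)) = sqrt(577)/577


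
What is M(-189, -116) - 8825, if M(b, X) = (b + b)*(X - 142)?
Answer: 88699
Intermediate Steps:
M(b, X) = 2*b*(-142 + X) (M(b, X) = (2*b)*(-142 + X) = 2*b*(-142 + X))
M(-189, -116) - 8825 = 2*(-189)*(-142 - 116) - 8825 = 2*(-189)*(-258) - 8825 = 97524 - 8825 = 88699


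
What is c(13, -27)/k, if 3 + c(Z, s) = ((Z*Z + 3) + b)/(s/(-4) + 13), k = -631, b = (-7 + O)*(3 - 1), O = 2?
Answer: -411/49849 ≈ -0.0082449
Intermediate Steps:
b = -10 (b = (-7 + 2)*(3 - 1) = -5*2 = -10)
c(Z, s) = -3 + (-7 + Z²)/(13 - s/4) (c(Z, s) = -3 + ((Z*Z + 3) - 10)/(s/(-4) + 13) = -3 + ((Z² + 3) - 10)/(s*(-¼) + 13) = -3 + ((3 + Z²) - 10)/(-s/4 + 13) = -3 + (-7 + Z²)/(13 - s/4))
c(13, -27)/k = ((184 - 4*13² - 3*(-27))/(-52 - 27))/(-631) = ((184 - 4*169 + 81)/(-79))*(-1/631) = -(184 - 676 + 81)/79*(-1/631) = -1/79*(-411)*(-1/631) = (411/79)*(-1/631) = -411/49849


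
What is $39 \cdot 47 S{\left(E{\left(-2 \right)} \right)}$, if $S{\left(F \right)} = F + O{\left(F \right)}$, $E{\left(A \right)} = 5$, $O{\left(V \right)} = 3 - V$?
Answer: $5499$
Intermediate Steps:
$S{\left(F \right)} = 3$ ($S{\left(F \right)} = F - \left(-3 + F\right) = 3$)
$39 \cdot 47 S{\left(E{\left(-2 \right)} \right)} = 39 \cdot 47 \cdot 3 = 1833 \cdot 3 = 5499$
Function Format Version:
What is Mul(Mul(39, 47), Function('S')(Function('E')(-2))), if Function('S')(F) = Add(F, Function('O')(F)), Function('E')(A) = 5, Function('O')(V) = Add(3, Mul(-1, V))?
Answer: 5499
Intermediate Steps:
Function('S')(F) = 3 (Function('S')(F) = Add(F, Add(3, Mul(-1, F))) = 3)
Mul(Mul(39, 47), Function('S')(Function('E')(-2))) = Mul(Mul(39, 47), 3) = Mul(1833, 3) = 5499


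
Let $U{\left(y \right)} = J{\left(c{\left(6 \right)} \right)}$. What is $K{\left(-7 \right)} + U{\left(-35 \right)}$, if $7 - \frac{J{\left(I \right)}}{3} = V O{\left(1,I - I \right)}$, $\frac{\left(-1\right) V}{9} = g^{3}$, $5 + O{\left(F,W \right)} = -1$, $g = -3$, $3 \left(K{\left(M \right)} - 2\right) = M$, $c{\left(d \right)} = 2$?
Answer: $\frac{13184}{3} \approx 4394.7$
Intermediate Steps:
$K{\left(M \right)} = 2 + \frac{M}{3}$
$O{\left(F,W \right)} = -6$ ($O{\left(F,W \right)} = -5 - 1 = -6$)
$V = 243$ ($V = - 9 \left(-3\right)^{3} = \left(-9\right) \left(-27\right) = 243$)
$J{\left(I \right)} = 4395$ ($J{\left(I \right)} = 21 - 3 \cdot 243 \left(-6\right) = 21 - -4374 = 21 + 4374 = 4395$)
$U{\left(y \right)} = 4395$
$K{\left(-7 \right)} + U{\left(-35 \right)} = \left(2 + \frac{1}{3} \left(-7\right)\right) + 4395 = \left(2 - \frac{7}{3}\right) + 4395 = - \frac{1}{3} + 4395 = \frac{13184}{3}$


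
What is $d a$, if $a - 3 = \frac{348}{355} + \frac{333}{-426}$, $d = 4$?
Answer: $\frac{4542}{355} \approx 12.794$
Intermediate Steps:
$a = \frac{2271}{710}$ ($a = 3 + \left(\frac{348}{355} + \frac{333}{-426}\right) = 3 + \left(348 \cdot \frac{1}{355} + 333 \left(- \frac{1}{426}\right)\right) = 3 + \left(\frac{348}{355} - \frac{111}{142}\right) = 3 + \frac{141}{710} = \frac{2271}{710} \approx 3.1986$)
$d a = 4 \cdot \frac{2271}{710} = \frac{4542}{355}$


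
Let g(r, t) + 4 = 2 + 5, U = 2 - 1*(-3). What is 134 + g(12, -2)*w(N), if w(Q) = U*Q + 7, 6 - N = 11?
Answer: 80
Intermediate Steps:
U = 5 (U = 2 + 3 = 5)
N = -5 (N = 6 - 1*11 = 6 - 11 = -5)
w(Q) = 7 + 5*Q (w(Q) = 5*Q + 7 = 7 + 5*Q)
g(r, t) = 3 (g(r, t) = -4 + (2 + 5) = -4 + 7 = 3)
134 + g(12, -2)*w(N) = 134 + 3*(7 + 5*(-5)) = 134 + 3*(7 - 25) = 134 + 3*(-18) = 134 - 54 = 80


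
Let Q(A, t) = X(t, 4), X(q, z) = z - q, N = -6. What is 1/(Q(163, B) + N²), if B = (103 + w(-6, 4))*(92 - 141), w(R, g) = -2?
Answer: 1/4989 ≈ 0.00020044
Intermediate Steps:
B = -4949 (B = (103 - 2)*(92 - 141) = 101*(-49) = -4949)
Q(A, t) = 4 - t
1/(Q(163, B) + N²) = 1/((4 - 1*(-4949)) + (-6)²) = 1/((4 + 4949) + 36) = 1/(4953 + 36) = 1/4989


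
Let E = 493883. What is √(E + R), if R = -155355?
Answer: 4*√21158 ≈ 581.83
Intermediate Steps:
√(E + R) = √(493883 - 155355) = √338528 = 4*√21158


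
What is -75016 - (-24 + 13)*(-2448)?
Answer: -101944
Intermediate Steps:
-75016 - (-24 + 13)*(-2448) = -75016 - (-11)*(-2448) = -75016 - 1*26928 = -75016 - 26928 = -101944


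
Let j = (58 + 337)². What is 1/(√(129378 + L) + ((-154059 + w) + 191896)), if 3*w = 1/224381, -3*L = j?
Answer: 17144758137487956/648671155814307003217 - 151040499483*√696327/648671155814307003217 ≈ 2.6236e-5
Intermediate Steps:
j = 156025 (j = 395² = 156025)
L = -156025/3 (L = -⅓*156025 = -156025/3 ≈ -52008.)
w = 1/673143 (w = (⅓)/224381 = (⅓)*(1/224381) = 1/673143 ≈ 1.4856e-6)
1/(√(129378 + L) + ((-154059 + w) + 191896)) = 1/(√(129378 - 156025/3) + ((-154059 + 1/673143) + 191896)) = 1/(√(232109/3) + (-103703737436/673143 + 191896)) = 1/(√696327/3 + 25469711692/673143) = 1/(25469711692/673143 + √696327/3)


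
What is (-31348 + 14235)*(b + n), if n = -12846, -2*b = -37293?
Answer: -198527913/2 ≈ -9.9264e+7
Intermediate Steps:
b = 37293/2 (b = -½*(-37293) = 37293/2 ≈ 18647.)
(-31348 + 14235)*(b + n) = (-31348 + 14235)*(37293/2 - 12846) = -17113*11601/2 = -198527913/2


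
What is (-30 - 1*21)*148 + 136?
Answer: -7412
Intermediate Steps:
(-30 - 1*21)*148 + 136 = (-30 - 21)*148 + 136 = -51*148 + 136 = -7548 + 136 = -7412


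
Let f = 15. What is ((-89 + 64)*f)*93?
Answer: -34875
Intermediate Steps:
((-89 + 64)*f)*93 = ((-89 + 64)*15)*93 = -25*15*93 = -375*93 = -34875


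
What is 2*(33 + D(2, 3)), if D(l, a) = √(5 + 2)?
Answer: 66 + 2*√7 ≈ 71.292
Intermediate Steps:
D(l, a) = √7
2*(33 + D(2, 3)) = 2*(33 + √7) = 66 + 2*√7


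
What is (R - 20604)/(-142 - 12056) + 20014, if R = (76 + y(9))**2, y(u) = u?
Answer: 244144151/12198 ≈ 20015.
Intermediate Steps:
R = 7225 (R = (76 + 9)**2 = 85**2 = 7225)
(R - 20604)/(-142 - 12056) + 20014 = (7225 - 20604)/(-142 - 12056) + 20014 = -13379/(-12198) + 20014 = -13379*(-1/12198) + 20014 = 13379/12198 + 20014 = 244144151/12198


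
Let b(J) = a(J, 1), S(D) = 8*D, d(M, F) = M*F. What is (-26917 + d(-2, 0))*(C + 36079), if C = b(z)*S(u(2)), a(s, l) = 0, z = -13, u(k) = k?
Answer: -971138443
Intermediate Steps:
d(M, F) = F*M
b(J) = 0
C = 0 (C = 0*(8*2) = 0*16 = 0)
(-26917 + d(-2, 0))*(C + 36079) = (-26917 + 0*(-2))*(0 + 36079) = (-26917 + 0)*36079 = -26917*36079 = -971138443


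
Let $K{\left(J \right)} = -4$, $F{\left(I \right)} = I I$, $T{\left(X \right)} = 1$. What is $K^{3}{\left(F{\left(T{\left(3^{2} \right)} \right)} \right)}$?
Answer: $-64$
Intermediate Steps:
$F{\left(I \right)} = I^{2}$
$K^{3}{\left(F{\left(T{\left(3^{2} \right)} \right)} \right)} = \left(-4\right)^{3} = -64$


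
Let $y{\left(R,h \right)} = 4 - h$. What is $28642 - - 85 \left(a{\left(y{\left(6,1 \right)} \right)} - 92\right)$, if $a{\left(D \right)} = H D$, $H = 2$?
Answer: $21332$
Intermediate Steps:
$a{\left(D \right)} = 2 D$
$28642 - - 85 \left(a{\left(y{\left(6,1 \right)} \right)} - 92\right) = 28642 - - 85 \left(2 \left(4 - 1\right) - 92\right) = 28642 - - 85 \left(2 \cdot 3 - 92\right) = 28642 - - 85 \left(6 - 92\right) = 28642 - \left(-85\right) \left(-86\right) = 28642 - 7310 = 21332$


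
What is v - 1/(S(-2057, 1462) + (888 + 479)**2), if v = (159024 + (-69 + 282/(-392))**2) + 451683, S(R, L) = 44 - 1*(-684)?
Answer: 44207323288839113/71815523472 ≈ 6.1557e+5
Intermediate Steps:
S(R, L) = 728 (S(R, L) = 44 + 684 = 728)
v = 23647652337/38416 (v = (159024 + (-69 + 282*(-1/392))**2) + 451683 = (159024 + (-69 - 141/196)**2) + 451683 = (159024 + (-13665/196)**2) + 451683 = (159024 + 186732225/38416) + 451683 = 6295798209/38416 + 451683 = 23647652337/38416 ≈ 6.1557e+5)
v - 1/(S(-2057, 1462) + (888 + 479)**2) = 23647652337/38416 - 1/(728 + (888 + 479)**2) = 23647652337/38416 - 1/(728 + 1367**2) = 23647652337/38416 - 1/(728 + 1868689) = 23647652337/38416 - 1/1869417 = 44207323288839113/71815523472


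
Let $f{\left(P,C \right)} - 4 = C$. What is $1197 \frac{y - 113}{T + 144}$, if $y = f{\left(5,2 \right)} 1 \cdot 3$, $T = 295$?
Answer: $- \frac{113715}{439} \approx -259.03$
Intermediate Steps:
$f{\left(P,C \right)} = 4 + C$
$y = 18$ ($y = \left(4 + 2\right) 1 \cdot 3 = 6 \cdot 1 \cdot 3 = 6 \cdot 3 = 18$)
$1197 \frac{y - 113}{T + 144} = 1197 \frac{18 - 113}{295 + 144} = 1197 \left(- \frac{95}{439}\right) = - \frac{113715}{439}$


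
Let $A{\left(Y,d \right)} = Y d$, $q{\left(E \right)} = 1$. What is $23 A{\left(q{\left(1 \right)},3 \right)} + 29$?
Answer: $98$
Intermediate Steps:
$23 A{\left(q{\left(1 \right)},3 \right)} + 29 = 23 \cdot 1 \cdot 3 + 29 = 23 \cdot 3 + 29 = 69 + 29 = 98$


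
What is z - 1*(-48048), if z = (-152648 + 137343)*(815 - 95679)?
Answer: 1451941568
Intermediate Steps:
z = 1451893520 (z = -15305*(-94864) = 1451893520)
z - 1*(-48048) = 1451893520 - 1*(-48048) = 1451893520 + 48048 = 1451941568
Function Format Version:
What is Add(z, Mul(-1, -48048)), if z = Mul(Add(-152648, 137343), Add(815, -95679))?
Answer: 1451941568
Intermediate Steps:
z = 1451893520 (z = Mul(-15305, -94864) = 1451893520)
Add(z, Mul(-1, -48048)) = Add(1451893520, Mul(-1, -48048)) = Add(1451893520, 48048) = 1451941568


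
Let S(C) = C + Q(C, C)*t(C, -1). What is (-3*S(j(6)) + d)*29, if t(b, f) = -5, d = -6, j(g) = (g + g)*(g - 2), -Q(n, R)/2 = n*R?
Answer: -2008830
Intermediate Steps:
Q(n, R) = -2*R*n (Q(n, R) = -2*n*R = -2*R*n)
j(g) = 2*g*(-2 + g) (j(g) = (2*g)*(-2 + g) = 2*g*(-2 + g))
S(C) = C + 10*C² (S(C) = C - 2*C*C*(-5) = C - 2*C²*(-5) = C + 10*C²)
(-3*S(j(6)) + d)*29 = (-3*2*6*(-2 + 6)*(1 + 10*(2*6*(-2 + 6))) - 6)*29 = (-3*2*6*4*(1 + 10*(2*6*4)) - 6)*29 = (-144*(1 + 10*48) - 6)*29 = (-144*(1 + 480) - 6)*29 = (-144*481 - 6)*29 = (-3*23088 - 6)*29 = (-69264 - 6)*29 = -69270*29 = -2008830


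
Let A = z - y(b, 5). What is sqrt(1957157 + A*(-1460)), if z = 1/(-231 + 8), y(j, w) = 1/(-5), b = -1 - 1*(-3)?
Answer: sqrt(97313265165)/223 ≈ 1398.9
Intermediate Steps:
b = 2 (b = -1 + 3 = 2)
y(j, w) = -1/5
z = -1/223 (z = 1/(-223) = -1/223 ≈ -0.0044843)
A = 218/1115 (A = -1/223 - 1*(-1/5) = -1/223 + 1/5 = 218/1115 ≈ 0.19552)
sqrt(1957157 + A*(-1460)) = sqrt(1957157 + (218/1115)*(-1460)) = sqrt(1957157 - 63656/223) = sqrt(436382355/223) = sqrt(97313265165)/223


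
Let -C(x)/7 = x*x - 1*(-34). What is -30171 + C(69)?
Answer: -63736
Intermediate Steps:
C(x) = -238 - 7*x**2 (C(x) = -7*(x*x - 1*(-34)) = -7*(x**2 + 34) = -7*(34 + x**2) = -238 - 7*x**2)
-30171 + C(69) = -30171 + (-238 - 7*69**2) = -30171 + (-238 - 7*4761) = -30171 + (-238 - 33327) = -30171 - 33565 = -63736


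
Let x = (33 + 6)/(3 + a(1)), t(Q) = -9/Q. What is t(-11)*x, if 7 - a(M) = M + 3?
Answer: 117/22 ≈ 5.3182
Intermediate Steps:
a(M) = 4 - M (a(M) = 7 - (M + 3) = 7 - (3 + M) = 7 + (-3 - M) = 4 - M)
x = 13/2 (x = (33 + 6)/(3 + (4 - 1*1)) = 39/(3 + (4 - 1)) = 39/(3 + 3) = 39/6 = 39*(1/6) = 13/2 ≈ 6.5000)
t(-11)*x = -9/(-11)*(13/2) = -9*(-1/11)*(13/2) = (9/11)*(13/2) = 117/22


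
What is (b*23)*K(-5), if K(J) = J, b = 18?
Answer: -2070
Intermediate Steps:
(b*23)*K(-5) = (18*23)*(-5) = 414*(-5) = -2070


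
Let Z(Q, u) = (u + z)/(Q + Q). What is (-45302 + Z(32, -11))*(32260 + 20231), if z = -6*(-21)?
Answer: -152182589583/64 ≈ -2.3779e+9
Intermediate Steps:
z = 126
Z(Q, u) = (126 + u)/(2*Q) (Z(Q, u) = (u + 126)/(Q + Q) = (126 + u)/((2*Q)) = (126 + u)*(1/(2*Q)) = (126 + u)/(2*Q))
(-45302 + Z(32, -11))*(32260 + 20231) = (-45302 + (½)*(126 - 11)/32)*(32260 + 20231) = (-45302 + (½)*(1/32)*115)*52491 = (-45302 + 115/64)*52491 = -2899213/64*52491 = -152182589583/64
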